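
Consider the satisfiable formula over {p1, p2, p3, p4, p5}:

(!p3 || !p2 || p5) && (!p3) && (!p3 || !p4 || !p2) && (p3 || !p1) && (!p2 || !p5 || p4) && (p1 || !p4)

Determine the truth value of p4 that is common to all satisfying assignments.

Suppose p4 = true.
Unit clause (!p3) forces p3 = false.
Unit clause (!p1) forces p1 = false.
Now (p1) is unsatisfied and unit — conflict.
So every satisfying assignment has p4 = False.

False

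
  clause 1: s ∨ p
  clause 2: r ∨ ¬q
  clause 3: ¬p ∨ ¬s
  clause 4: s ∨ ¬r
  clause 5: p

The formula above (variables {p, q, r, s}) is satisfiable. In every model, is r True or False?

False

Suppose r = True.
From the singleton clause (s), s = True.
From the singleton clause (¬p), p = False.
That conflicts with the unit clause (p).
So every satisfying assignment has r = False.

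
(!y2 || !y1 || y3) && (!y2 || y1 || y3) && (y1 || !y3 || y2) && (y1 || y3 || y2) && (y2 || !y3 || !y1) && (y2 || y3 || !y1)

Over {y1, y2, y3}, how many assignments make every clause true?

There are 2^3 = 8 truth assignments over (y1, y2, y3).
Split on y1. With y1 = true, the clauses containing y1 are satisfied and !y1 drops from the rest; 1 of the 2^2 = 4 assignments to the other variables satisfy what remains.
With y1 = false, by the same count on the reduced clause set, 1 assignment works.
(One model: y1=F, y2=T, y3=T.)
Total: 1 + 1 = 2.

2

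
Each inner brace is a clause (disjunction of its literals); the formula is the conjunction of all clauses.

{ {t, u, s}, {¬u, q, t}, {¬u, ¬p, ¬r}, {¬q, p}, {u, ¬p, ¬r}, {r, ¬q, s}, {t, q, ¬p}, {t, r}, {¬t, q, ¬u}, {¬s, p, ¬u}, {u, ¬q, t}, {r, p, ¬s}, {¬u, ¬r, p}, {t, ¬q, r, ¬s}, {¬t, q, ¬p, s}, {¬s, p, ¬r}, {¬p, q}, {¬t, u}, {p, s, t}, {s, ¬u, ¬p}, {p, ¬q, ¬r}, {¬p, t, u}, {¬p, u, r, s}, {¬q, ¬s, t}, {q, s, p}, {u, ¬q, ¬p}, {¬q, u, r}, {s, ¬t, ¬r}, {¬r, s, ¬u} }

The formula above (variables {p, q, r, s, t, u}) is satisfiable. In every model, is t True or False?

True

Suppose t = False.
From the singleton clause (r), r = True.
Case u = True:
From the singleton clause (q), q = True.
From the singleton clause (¬p), p = False.
But (p) is also a unit clause — contradiction.
Backtrack on u: now try u = False.
From the singleton clause (s), s = True.
From the singleton clause (¬p), p = False.
But (p) is also a unit clause — contradiction.
Both values of u lead to a conflict.
So every satisfying assignment has t = True.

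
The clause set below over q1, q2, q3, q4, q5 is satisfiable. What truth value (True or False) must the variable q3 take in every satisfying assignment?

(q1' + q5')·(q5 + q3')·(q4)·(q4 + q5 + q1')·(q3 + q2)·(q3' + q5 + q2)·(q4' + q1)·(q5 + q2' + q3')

False

Suppose q3 = 1.
Unit clause (q5) forces q5 = 1.
Unit clause (q1') forces q1 = 0.
Unit clause (q4) forces q4 = 1.
That conflicts with the unit clause (q4').
So every satisfying assignment has q3 = False.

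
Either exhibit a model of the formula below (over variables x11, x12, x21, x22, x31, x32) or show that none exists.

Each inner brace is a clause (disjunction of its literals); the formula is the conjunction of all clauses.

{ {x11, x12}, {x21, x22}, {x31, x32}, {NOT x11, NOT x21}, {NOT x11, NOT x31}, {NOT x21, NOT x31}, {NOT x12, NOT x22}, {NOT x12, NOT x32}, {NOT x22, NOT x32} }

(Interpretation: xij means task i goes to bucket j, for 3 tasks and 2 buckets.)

UNSATISFIABLE

Case x11 = true:
The clause (NOT x21) is unit, so x21 = false.
The clause (x22) is unit, so x22 = true.
The clause (NOT x31) is unit, so x31 = false.
The clause (x32) is unit, so x32 = true.
Now (NOT x32) is unsatisfied and unit — conflict.
Backtrack on x11: now try x11 = false.
The clause (x12) is unit, so x12 = true.
The clause (NOT x22) is unit, so x22 = false.
The clause (x21) is unit, so x21 = true.
The clause (NOT x31) is unit, so x31 = false.
The clause (x32) is unit, so x32 = true.
Now (NOT x32) is unsatisfied and unit — conflict.
Both values of x11 lead to a conflict.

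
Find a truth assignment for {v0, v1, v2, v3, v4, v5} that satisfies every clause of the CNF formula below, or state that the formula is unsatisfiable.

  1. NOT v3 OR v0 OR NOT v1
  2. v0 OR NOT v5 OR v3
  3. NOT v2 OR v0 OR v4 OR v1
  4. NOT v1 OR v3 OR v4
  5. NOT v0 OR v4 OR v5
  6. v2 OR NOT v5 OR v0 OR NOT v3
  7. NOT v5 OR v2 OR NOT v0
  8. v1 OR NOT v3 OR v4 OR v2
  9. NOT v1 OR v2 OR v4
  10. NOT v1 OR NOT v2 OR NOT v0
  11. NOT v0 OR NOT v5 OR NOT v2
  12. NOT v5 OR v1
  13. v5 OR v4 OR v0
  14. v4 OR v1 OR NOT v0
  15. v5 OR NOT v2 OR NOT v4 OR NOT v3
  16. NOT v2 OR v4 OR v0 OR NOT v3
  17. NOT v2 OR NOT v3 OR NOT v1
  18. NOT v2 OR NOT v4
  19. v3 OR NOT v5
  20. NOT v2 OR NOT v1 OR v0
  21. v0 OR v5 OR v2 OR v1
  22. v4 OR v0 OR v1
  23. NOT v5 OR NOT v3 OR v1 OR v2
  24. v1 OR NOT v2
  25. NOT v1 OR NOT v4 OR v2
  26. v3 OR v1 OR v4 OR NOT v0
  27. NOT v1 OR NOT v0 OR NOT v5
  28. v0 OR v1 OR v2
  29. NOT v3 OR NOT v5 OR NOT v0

Branch on v5: set v5 = false.
Branch on v0: set v0 = true.
The clause (v4) is unit, so v4 = true.
The clause (NOT v2) is unit, so v2 = false.
The clause (NOT v1) is unit, so v1 = false.
No clause remains; v3 is free.

v0: true,  v1: false,  v2: false,  v3: false,  v4: true,  v5: false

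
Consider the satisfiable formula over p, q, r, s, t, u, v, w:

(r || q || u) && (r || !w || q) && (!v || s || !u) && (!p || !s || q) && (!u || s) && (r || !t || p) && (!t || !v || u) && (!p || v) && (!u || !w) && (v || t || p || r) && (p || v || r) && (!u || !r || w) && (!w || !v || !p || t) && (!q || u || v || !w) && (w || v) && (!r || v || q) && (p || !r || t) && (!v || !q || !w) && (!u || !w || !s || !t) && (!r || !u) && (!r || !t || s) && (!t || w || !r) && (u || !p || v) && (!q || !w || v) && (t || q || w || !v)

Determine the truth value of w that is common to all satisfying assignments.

False

Suppose w = true.
The clause (!u) is unit, so u = false.
Try r = true.
Try t = false.
The clause (p) is unit, so p = true.
The clause (v) is unit, so v = true.
That conflicts with the unit clause (!v).
That branch fails; take t = true instead.
The clause (!v) is unit, so v = false.
The clause (!p) is unit, so p = false.
The clause (!q) is unit, so q = false.
That conflicts with the unit clause (q).
Either choice for t ends in contradiction.
That branch fails; take r = false instead.
The clause (q) is unit, so q = true.
The clause (v) is unit, so v = true.
That conflicts with the unit clause (!v).
Either choice for r ends in contradiction.
So every satisfying assignment has w = False.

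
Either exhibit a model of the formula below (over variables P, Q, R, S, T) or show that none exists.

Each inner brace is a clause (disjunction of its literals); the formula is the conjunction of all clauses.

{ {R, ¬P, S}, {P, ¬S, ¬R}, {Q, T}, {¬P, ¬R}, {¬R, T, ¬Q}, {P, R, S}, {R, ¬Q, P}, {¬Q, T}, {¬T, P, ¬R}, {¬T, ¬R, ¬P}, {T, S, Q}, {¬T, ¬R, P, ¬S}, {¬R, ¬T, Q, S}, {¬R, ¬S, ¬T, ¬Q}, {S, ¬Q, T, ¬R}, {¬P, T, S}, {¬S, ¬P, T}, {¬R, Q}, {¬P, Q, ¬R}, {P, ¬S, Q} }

P=True; Q=True; R=False; S=True; T=True

Try Q = True.
Unit clause (T) forces T = True.
Try P = True.
Unit clause (¬R) forces R = False.
Unit clause (S) forces S = True.
Every clause now holds.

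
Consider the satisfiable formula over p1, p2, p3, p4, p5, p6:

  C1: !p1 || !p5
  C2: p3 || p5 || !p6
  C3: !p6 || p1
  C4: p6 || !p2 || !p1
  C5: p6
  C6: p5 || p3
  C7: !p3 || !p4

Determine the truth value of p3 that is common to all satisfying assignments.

Suppose p3 = false.
From the singleton clause (p6), p6 = true.
From the singleton clause (p5), p5 = true.
From the singleton clause (!p1), p1 = false.
Now (p1) is unsatisfied and unit — conflict.
So every satisfying assignment has p3 = True.

True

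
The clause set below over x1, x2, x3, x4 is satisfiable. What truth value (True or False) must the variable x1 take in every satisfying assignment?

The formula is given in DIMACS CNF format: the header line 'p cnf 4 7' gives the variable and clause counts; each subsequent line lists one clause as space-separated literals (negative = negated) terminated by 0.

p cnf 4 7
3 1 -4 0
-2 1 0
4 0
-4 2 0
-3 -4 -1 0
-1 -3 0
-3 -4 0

Suppose x1 = False.
Unit clause (¬x2) forces x2 = False.
Unit clause (x4) forces x4 = True.
But (¬x4) is also a unit clause — contradiction.
So every satisfying assignment has x1 = True.

True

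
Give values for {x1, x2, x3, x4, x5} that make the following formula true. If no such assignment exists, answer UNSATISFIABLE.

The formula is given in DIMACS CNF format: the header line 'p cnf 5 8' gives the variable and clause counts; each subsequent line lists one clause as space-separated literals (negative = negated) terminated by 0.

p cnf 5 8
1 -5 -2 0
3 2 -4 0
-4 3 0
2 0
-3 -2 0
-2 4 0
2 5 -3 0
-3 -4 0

UNSATISFIABLE

Unit clause (x2) forces x2 = True.
Unit clause (¬x3) forces x3 = False.
Unit clause (¬x4) forces x4 = False.
But (x4) is also a unit clause — contradiction.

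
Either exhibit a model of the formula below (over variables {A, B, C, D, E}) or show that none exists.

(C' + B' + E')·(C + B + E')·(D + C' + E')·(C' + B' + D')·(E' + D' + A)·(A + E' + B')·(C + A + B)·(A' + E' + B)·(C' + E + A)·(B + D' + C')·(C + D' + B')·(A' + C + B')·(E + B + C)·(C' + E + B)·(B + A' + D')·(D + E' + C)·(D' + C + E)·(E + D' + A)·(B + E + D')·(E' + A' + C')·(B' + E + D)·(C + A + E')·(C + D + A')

UNSATISFIABLE

Case C = 0:
Case B = 1:
Unit clause (D') forces D = 0.
Unit clause (A') forces A = 0.
Unit clause (E') forces E = 0.
Now (E) is unsatisfied and unit — conflict.
Undo B and try B = 0.
Unit clause (E') forces E = 0.
Now (E) is unsatisfied and unit — conflict.
Either choice for B ends in contradiction.
Undo C and try C = 1.
Case B = 0:
Unit clause (D') forces D = 0.
Unit clause (E') forces E = 0.
Now (E) is unsatisfied and unit — conflict.
Undo B and try B = 1.
Unit clause (E') forces E = 0.
Unit clause (D') forces D = 0.
Now (D) is unsatisfied and unit — conflict.
Either choice for B ends in contradiction.
Either choice for C ends in contradiction.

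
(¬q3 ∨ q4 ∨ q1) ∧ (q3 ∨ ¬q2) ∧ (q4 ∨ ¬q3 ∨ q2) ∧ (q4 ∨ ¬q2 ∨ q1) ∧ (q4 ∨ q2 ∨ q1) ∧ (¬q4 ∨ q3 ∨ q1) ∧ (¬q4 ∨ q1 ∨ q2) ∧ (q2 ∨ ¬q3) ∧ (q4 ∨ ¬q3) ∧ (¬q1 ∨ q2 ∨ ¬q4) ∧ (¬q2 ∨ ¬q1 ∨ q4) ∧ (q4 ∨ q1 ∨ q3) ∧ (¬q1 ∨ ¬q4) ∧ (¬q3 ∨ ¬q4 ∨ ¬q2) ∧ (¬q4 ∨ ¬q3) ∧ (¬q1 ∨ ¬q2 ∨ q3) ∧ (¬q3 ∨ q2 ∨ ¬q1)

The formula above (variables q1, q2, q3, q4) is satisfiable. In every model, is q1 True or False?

True

Suppose q1 = False.
Try q3 = False.
From the singleton clause (¬q2), q2 = False.
From the singleton clause (q4), q4 = True.
But (¬q4) is also a unit clause — contradiction.
That branch fails; take q3 = True instead.
From the singleton clause (q4), q4 = True.
But (¬q4) is also a unit clause — contradiction.
Either choice for q3 ends in contradiction.
So every satisfying assignment has q1 = True.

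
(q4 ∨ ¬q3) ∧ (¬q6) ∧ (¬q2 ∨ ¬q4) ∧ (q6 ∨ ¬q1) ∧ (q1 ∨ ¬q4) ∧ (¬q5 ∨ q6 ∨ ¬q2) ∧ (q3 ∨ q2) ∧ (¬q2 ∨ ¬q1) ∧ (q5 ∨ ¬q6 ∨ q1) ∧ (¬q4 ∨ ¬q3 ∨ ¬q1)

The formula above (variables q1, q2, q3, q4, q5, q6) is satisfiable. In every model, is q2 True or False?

True

Suppose q2 = False.
(¬q6) alone gives q6 = False.
(¬q1) alone gives q1 = False.
(¬q4) alone gives q4 = False.
(¬q3) alone gives q3 = False.
That conflicts with the unit clause (q3).
So every satisfying assignment has q2 = True.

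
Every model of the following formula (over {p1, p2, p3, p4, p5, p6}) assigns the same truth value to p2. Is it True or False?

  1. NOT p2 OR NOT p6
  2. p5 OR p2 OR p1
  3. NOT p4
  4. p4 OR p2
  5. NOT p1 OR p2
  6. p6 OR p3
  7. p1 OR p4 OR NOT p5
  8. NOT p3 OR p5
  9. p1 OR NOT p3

Suppose p2 = false.
(NOT p4) alone gives p4 = false.
But (p4) is also a unit clause — contradiction.
So every satisfying assignment has p2 = True.

True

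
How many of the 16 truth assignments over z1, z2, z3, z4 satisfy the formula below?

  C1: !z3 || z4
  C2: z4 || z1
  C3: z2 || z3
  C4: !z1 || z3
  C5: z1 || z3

4

There are 2^4 = 16 truth assignments over (z1, z2, z3, z4).
Check each against the 5 clauses (columns in the order z1, z2, z3, z4):
  F F F F  ✗ fails (z4 || z1)
  F F F T  ✗ fails (z2 || z3)
  F F T F  ✗ fails (!z3 || z4)
  F F T T  ✓ satisfies all
  F T F F  ✗ fails (z4 || z1)
  F T F T  ✗ fails (z1 || z3)
  F T T F  ✗ fails (!z3 || z4)
  F T T T  ✓ satisfies all
  T F F F  ✗ fails (z2 || z3)
  T F F T  ✗ fails (z2 || z3)
  T F T F  ✗ fails (!z3 || z4)
  T F T T  ✓ satisfies all
  T T F F  ✗ fails (!z1 || z3)
  T T F T  ✗ fails (!z1 || z3)
  T T T F  ✗ fails (!z3 || z4)
  T T T T  ✓ satisfies all
4 of the 16 rows are models.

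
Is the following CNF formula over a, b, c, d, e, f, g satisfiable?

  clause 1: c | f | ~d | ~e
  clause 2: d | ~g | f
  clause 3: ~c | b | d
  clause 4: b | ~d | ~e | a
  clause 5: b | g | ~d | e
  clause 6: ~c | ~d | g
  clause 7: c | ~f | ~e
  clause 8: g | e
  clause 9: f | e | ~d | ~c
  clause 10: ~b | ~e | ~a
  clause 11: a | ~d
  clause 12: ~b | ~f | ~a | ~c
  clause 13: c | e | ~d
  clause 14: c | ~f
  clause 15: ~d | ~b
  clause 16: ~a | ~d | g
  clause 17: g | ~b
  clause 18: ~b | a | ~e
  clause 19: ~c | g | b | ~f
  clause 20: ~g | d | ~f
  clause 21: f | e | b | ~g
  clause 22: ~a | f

Yes, satisfiable

Case g = 0:
Unit clause (e) forces e = 1.
Unit clause (~b) forces b = 0.
Case c = 0:
Unit clause (~f) forces f = 0.
Unit clause (~d) forces d = 0.
Unit clause (~a) forces a = 0.
Every clause now holds.
A satisfying assignment: a: 0,  b: 0,  c: 0,  d: 0,  e: 1,  f: 0,  g: 0.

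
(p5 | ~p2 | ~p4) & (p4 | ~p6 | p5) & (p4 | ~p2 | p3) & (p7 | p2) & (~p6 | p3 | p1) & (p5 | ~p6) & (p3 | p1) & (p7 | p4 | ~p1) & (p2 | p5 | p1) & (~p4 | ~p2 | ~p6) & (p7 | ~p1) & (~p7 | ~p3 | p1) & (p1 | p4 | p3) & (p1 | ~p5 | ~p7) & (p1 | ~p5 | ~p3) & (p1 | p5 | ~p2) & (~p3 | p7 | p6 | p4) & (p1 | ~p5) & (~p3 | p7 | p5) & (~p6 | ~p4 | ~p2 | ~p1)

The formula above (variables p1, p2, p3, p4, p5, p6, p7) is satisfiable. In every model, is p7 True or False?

Suppose p7 = 0.
Unit clause (p2) forces p2 = 1.
Unit clause (~p1) forces p1 = 0.
Unit clause (p3) forces p3 = 1.
Unit clause (~p5) forces p5 = 0.
That conflicts with the unit clause (p5).
So every satisfying assignment has p7 = True.

True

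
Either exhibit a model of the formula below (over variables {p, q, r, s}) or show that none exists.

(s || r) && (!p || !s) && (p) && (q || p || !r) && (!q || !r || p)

From the singleton clause (p), p = true.
From the singleton clause (!s), s = false.
From the singleton clause (r), r = true.
No clause remains; q is free.

p=true; q=true; r=true; s=false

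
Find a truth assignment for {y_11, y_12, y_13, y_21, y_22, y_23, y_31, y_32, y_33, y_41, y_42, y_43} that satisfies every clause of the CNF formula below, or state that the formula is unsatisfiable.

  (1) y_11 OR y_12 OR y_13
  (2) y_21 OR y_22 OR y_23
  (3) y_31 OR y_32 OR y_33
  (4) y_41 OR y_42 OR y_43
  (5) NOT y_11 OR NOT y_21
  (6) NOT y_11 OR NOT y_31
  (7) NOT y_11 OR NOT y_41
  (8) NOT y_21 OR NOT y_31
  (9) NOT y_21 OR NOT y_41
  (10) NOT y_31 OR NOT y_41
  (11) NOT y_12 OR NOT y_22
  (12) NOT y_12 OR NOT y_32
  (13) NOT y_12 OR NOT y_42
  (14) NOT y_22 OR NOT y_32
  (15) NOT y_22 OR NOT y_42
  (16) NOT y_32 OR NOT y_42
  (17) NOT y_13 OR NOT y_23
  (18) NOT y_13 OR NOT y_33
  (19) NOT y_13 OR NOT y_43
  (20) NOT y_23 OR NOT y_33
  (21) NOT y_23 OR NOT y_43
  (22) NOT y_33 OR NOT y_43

Branch on y_11: set y_11 = false.
Branch on y_12: set y_12 = true.
Unit clause (NOT y_22) forces y_22 = false.
Unit clause (NOT y_32) forces y_32 = false.
Unit clause (NOT y_42) forces y_42 = false.
Branch on y_21: set y_21 = true.
Unit clause (NOT y_31) forces y_31 = false.
Unit clause (y_33) forces y_33 = true.
Unit clause (NOT y_41) forces y_41 = false.
Unit clause (y_43) forces y_43 = true.
That conflicts with the unit clause (NOT y_43).
Undo y_21 and try y_21 = false.
Unit clause (y_23) forces y_23 = true.
Unit clause (NOT y_13) forces y_13 = false.
Unit clause (NOT y_33) forces y_33 = false.
Unit clause (y_31) forces y_31 = true.
Unit clause (NOT y_41) forces y_41 = false.
Unit clause (y_43) forces y_43 = true.
That conflicts with the unit clause (NOT y_43).
Either choice for y_21 ends in contradiction.
Undo y_12 and try y_12 = false.
Unit clause (y_13) forces y_13 = true.
Unit clause (NOT y_23) forces y_23 = false.
Unit clause (NOT y_33) forces y_33 = false.
Unit clause (NOT y_43) forces y_43 = false.
Branch on y_21: set y_21 = true.
Unit clause (NOT y_31) forces y_31 = false.
Unit clause (y_32) forces y_32 = true.
Unit clause (NOT y_41) forces y_41 = false.
Unit clause (y_42) forces y_42 = true.
That conflicts with the unit clause (NOT y_42).
Undo y_21 and try y_21 = false.
Unit clause (y_22) forces y_22 = true.
Unit clause (NOT y_32) forces y_32 = false.
Unit clause (y_31) forces y_31 = true.
Unit clause (NOT y_41) forces y_41 = false.
Unit clause (y_42) forces y_42 = true.
That conflicts with the unit clause (NOT y_42).
Either choice for y_21 ends in contradiction.
Either choice for y_12 ends in contradiction.
Undo y_11 and try y_11 = true.
Unit clause (NOT y_21) forces y_21 = false.
Unit clause (NOT y_31) forces y_31 = false.
Unit clause (NOT y_41) forces y_41 = false.
Branch on y_22: set y_22 = true.
Unit clause (NOT y_12) forces y_12 = false.
Unit clause (NOT y_32) forces y_32 = false.
Unit clause (y_33) forces y_33 = true.
Unit clause (NOT y_42) forces y_42 = false.
Unit clause (y_43) forces y_43 = true.
That conflicts with the unit clause (NOT y_43).
Undo y_22 and try y_22 = false.
Unit clause (y_23) forces y_23 = true.
Unit clause (NOT y_13) forces y_13 = false.
Unit clause (NOT y_33) forces y_33 = false.
Unit clause (y_32) forces y_32 = true.
Unit clause (NOT y_12) forces y_12 = false.
Unit clause (NOT y_42) forces y_42 = false.
Unit clause (y_43) forces y_43 = true.
That conflicts with the unit clause (NOT y_43).
Either choice for y_22 ends in contradiction.
Either choice for y_11 ends in contradiction.

UNSATISFIABLE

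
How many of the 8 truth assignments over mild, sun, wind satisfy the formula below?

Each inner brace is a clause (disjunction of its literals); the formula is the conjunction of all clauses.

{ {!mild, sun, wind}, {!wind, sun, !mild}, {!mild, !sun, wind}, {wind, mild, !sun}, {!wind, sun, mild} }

There are 2^3 = 8 truth assignments over (mild, sun, wind).
Check each against the 5 clauses (columns in the order mild, sun, wind):
  F F F  ✓ satisfies all
  F F T  ✗ fails (!wind || sun || mild)
  F T F  ✗ fails (wind || mild || !sun)
  F T T  ✓ satisfies all
  T F F  ✗ fails (!mild || sun || wind)
  T F T  ✗ fails (!wind || sun || !mild)
  T T F  ✗ fails (!mild || !sun || wind)
  T T T  ✓ satisfies all
3 of the 8 rows are models.

3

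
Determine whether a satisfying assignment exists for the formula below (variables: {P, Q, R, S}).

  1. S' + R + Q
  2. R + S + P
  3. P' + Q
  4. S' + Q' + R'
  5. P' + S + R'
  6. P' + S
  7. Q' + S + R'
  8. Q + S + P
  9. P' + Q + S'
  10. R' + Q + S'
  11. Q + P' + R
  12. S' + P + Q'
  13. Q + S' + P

Try P = 1.
Unit clause (Q) forces Q = 1.
Unit clause (S) forces S = 1.
Unit clause (R') forces R = 0.
This assignment satisfies each clause.
A satisfying assignment: P ↦ 1,  Q ↦ 1,  R ↦ 0,  S ↦ 1.

Satisfiable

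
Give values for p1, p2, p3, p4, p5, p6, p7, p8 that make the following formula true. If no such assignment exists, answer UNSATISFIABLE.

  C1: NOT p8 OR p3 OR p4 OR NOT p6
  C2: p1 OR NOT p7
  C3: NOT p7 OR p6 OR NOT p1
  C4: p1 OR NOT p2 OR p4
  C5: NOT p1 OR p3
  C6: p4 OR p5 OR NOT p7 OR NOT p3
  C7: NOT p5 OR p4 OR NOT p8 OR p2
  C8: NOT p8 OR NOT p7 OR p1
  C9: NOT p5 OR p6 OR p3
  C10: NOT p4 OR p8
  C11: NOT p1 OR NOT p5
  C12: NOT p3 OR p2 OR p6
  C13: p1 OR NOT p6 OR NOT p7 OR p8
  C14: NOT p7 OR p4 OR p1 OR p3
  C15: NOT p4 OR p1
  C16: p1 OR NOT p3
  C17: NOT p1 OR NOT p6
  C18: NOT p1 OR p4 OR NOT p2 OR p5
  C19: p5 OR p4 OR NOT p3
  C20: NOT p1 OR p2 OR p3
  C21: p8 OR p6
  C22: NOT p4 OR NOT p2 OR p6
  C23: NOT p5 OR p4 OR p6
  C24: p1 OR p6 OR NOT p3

Case p1 = false:
The clause (NOT p7) is unit, so p7 = false.
The clause (NOT p4) is unit, so p4 = false.
The clause (NOT p2) is unit, so p2 = false.
The clause (NOT p3) is unit, so p3 = false.
Case p8 = true:
The clause (NOT p6) is unit, so p6 = false.
The clause (NOT p5) is unit, so p5 = false.
Every clause now holds.

p1 ↦ false; p2 ↦ false; p3 ↦ false; p4 ↦ false; p5 ↦ false; p6 ↦ false; p7 ↦ false; p8 ↦ true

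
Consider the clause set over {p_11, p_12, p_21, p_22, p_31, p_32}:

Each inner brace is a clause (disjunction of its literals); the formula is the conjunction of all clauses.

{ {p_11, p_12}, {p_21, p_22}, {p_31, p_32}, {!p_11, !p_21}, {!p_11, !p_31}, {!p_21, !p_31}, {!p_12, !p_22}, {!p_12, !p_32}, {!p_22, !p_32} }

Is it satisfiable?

Case p_11 = true:
From the singleton clause (!p_21), p_21 = false.
From the singleton clause (p_22), p_22 = true.
From the singleton clause (!p_31), p_31 = false.
From the singleton clause (p_32), p_32 = true.
Now (!p_32) is unsatisfied and unit — conflict.
Undo p_11 and try p_11 = false.
From the singleton clause (p_12), p_12 = true.
From the singleton clause (!p_22), p_22 = false.
From the singleton clause (p_21), p_21 = true.
From the singleton clause (!p_31), p_31 = false.
From the singleton clause (p_32), p_32 = true.
Now (!p_32) is unsatisfied and unit — conflict.
Both values of p_11 lead to a conflict.
No assignment satisfies every clause.

Unsatisfiable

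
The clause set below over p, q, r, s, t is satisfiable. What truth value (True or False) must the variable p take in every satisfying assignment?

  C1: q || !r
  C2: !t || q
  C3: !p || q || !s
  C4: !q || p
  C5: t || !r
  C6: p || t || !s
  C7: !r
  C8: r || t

Suppose p = false.
The clause (!q) is unit, so q = false.
The clause (!r) is unit, so r = false.
The clause (!t) is unit, so t = false.
That conflicts with the unit clause (t).
So every satisfying assignment has p = True.

True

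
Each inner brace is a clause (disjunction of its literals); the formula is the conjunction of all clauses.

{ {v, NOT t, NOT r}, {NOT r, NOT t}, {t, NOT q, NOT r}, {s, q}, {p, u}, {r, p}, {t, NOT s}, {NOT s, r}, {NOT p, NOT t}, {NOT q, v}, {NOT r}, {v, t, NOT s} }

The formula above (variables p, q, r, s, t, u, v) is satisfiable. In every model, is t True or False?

False

Suppose t = true.
The clause (NOT r) is unit, so r = false.
The clause (p) is unit, so p = true.
But (NOT p) is also a unit clause — contradiction.
So every satisfying assignment has t = False.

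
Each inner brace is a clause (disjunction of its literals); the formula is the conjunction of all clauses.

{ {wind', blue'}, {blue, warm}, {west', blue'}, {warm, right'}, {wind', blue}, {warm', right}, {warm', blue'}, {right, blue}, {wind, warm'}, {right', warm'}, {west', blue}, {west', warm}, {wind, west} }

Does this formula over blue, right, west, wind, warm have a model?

Unsatisfiable

Suppose wind = 0.
From the singleton clause (warm'), warm = 0.
From the singleton clause (blue), blue = 1.
From the singleton clause (west'), west = 0.
Now (west) is unsatisfied and unit — conflict.
Backtrack on wind: now try wind = 1.
From the singleton clause (blue'), blue = 0.
Now (blue) is unsatisfied and unit — conflict.
Either choice for wind ends in contradiction.
No assignment satisfies every clause.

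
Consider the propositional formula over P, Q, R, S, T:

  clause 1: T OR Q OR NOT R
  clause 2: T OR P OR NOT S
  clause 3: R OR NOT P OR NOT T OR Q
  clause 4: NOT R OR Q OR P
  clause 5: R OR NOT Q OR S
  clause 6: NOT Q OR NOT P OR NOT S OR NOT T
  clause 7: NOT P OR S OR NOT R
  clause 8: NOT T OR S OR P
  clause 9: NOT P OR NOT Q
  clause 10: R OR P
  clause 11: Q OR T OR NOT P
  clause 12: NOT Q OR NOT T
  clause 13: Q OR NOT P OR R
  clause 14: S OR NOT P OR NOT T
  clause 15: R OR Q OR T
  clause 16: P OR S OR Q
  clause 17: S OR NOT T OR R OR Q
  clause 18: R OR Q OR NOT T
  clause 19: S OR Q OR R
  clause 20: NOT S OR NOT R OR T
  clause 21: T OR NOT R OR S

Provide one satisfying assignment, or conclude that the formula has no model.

P ↦ true; Q ↦ false; R ↦ true; S ↦ true; T ↦ true

Try P = true.
The clause (NOT Q) is unit, so Q = false.
The clause (T) is unit, so T = true.
The clause (R) is unit, so R = true.
The clause (S) is unit, so S = true.
This assignment satisfies each clause.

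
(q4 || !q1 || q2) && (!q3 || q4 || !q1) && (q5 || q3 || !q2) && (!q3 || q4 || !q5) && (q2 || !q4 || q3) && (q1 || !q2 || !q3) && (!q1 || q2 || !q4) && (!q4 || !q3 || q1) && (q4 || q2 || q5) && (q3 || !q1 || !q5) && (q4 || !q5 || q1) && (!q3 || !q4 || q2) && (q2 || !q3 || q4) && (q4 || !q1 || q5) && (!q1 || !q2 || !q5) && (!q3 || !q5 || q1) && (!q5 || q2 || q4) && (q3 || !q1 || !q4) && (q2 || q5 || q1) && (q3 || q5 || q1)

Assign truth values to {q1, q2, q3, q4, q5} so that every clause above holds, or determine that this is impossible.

Case q4 = true:
Case q2 = true:
Case q5 = true:
Unit clause (!q1) forces q1 = false.
Unit clause (!q3) forces q3 = false.
Every clause now holds.

q1=false; q2=true; q3=false; q4=true; q5=true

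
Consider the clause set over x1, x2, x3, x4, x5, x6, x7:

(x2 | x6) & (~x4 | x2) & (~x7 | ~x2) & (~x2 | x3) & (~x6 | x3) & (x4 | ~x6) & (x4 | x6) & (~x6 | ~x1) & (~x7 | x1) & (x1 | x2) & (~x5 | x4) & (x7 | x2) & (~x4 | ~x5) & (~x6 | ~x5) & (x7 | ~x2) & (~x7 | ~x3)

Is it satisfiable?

No

Suppose x2 = 1.
From the singleton clause (~x7), x7 = 0.
But (x7) is also a unit clause — contradiction.
So x2 must be the other value — set x2 = 0.
From the singleton clause (x6), x6 = 1.
From the singleton clause (~x4), x4 = 0.
But (x4) is also a unit clause — contradiction.
Both values of x2 lead to a conflict.
No assignment satisfies every clause.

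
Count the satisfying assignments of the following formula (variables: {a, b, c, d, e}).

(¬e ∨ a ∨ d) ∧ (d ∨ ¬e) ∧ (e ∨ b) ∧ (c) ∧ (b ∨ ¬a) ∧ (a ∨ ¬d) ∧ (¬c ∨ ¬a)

1

There are 2^5 = 32 truth assignments over (a, b, c, d, e).
Split on a. With a = True, the clauses containing a are satisfied and ¬a drops from the rest; 0 of the 2^4 = 16 assignments to the other variables satisfy what remains.
With a = False, by the same count on the reduced clause set, 1 assignment works.
(One model: a=F, b=T, c=T, d=F, e=F.)
Total: 0 + 1 = 1.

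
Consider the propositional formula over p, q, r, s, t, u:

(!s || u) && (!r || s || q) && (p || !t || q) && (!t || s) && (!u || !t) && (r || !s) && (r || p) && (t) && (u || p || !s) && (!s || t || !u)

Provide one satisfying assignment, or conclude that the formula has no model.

Unit clause (t) forces t = true.
Unit clause (s) forces s = true.
Unit clause (u) forces u = true.
That conflicts with the unit clause (!u).

UNSATISFIABLE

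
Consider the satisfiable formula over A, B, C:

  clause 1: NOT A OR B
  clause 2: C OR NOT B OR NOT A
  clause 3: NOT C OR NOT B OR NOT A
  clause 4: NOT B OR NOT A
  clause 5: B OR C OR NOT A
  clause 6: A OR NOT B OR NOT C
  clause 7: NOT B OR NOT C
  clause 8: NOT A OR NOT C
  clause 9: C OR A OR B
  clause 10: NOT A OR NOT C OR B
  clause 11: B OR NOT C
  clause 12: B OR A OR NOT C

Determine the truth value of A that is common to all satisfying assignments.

Suppose A = true.
(B) alone gives B = true.
That conflicts with the unit clause (NOT B).
So every satisfying assignment has A = False.

False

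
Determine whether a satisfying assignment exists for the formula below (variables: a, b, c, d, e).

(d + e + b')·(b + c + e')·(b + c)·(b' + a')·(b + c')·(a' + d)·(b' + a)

Branch on b: set b = 1.
The clause (a') is unit, so a = 0.
Now (a) is unsatisfied and unit — conflict.
So b must be the other value — set b = 0.
The clause (c) is unit, so c = 1.
Now (c') is unsatisfied and unit — conflict.
Both values of b lead to a conflict.
No assignment satisfies every clause.

Unsatisfiable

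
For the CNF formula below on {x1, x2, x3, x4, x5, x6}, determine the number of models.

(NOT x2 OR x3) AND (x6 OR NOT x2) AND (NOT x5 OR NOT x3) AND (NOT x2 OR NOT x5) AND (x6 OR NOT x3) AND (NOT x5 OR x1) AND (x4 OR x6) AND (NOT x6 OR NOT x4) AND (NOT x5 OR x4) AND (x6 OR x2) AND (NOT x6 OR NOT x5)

There are 2^6 = 64 truth assignments over (x1, x2, x3, x4, x5, x6).
Split on x1. With x1 = true, the clauses containing x1 are satisfied and NOT x1 drops from the rest; 3 of the 2^5 = 32 assignments to the other variables satisfy what remains.
With x1 = false, by the same count on the reduced clause set, 3 assignments work.
(One model: x1=F, x2=F, x3=F, x4=F, x5=F, x6=T.)
Total: 3 + 3 = 6.

6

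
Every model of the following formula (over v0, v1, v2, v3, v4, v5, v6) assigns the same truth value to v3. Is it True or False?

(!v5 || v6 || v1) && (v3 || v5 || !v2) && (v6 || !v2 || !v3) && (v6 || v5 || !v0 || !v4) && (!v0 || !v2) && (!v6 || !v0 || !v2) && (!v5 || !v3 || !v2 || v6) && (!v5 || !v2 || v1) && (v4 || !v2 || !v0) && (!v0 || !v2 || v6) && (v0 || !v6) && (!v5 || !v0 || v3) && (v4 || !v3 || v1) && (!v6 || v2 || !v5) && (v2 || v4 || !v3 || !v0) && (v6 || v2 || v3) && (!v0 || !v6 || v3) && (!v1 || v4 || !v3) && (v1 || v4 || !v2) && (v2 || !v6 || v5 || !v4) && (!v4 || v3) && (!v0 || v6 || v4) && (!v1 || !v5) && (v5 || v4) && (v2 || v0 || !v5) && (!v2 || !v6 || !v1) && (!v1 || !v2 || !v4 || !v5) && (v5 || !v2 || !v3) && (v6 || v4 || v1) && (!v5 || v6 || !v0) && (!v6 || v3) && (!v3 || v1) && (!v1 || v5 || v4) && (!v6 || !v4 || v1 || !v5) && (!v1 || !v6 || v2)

True

Suppose v3 = false.
(!v4) alone gives v4 = false.
(v5) alone gives v5 = true.
(!v0) alone gives v0 = false.
(!v6) alone gives v6 = false.
(v1) alone gives v1 = true.
Now (!v1) is unsatisfied and unit — conflict.
So every satisfying assignment has v3 = True.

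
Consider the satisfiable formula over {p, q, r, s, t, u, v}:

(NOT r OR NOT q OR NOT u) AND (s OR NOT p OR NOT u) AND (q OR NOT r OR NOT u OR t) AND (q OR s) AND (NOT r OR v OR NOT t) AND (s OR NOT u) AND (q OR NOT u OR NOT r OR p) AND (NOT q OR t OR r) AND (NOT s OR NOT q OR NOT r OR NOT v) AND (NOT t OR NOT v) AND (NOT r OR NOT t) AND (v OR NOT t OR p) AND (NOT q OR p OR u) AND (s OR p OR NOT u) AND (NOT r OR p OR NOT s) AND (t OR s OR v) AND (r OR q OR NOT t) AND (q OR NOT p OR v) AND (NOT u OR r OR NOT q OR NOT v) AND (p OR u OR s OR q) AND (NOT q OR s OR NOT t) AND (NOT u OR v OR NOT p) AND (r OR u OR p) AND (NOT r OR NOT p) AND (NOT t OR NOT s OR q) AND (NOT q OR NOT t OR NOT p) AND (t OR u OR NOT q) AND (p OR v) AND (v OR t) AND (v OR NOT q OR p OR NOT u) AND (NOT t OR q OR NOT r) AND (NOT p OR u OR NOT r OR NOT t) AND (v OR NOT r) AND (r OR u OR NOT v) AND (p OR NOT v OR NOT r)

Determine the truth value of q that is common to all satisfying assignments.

False

Suppose q = true.
Branch on r: set r = false.
Unit clause (t) forces t = true.
Unit clause (NOT v) forces v = false.
Unit clause (p) forces p = true.
That conflicts with the unit clause (NOT p).
That branch fails; take r = true instead.
Unit clause (NOT u) forces u = false.
Unit clause (NOT t) forces t = false.
That conflicts with the unit clause (t).
Both values of r lead to a conflict.
So every satisfying assignment has q = False.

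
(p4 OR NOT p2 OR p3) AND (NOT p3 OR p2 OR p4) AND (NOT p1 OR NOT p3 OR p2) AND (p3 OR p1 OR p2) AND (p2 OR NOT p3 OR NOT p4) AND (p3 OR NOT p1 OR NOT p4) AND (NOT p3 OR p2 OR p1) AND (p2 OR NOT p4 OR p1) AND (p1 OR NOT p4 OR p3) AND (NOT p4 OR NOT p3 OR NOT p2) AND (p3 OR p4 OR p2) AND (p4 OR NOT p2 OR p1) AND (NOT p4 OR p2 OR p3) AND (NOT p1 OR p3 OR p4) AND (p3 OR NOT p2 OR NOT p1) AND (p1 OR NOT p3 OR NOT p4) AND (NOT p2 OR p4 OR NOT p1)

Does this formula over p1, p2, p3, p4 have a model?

Try p4 = true.
Try p2 = true.
The clause (NOT p3) is unit, so p3 = false.
The clause (NOT p1) is unit, so p1 = false.
But (p1) is also a unit clause — contradiction.
That branch fails; take p2 = false instead.
The clause (NOT p3) is unit, so p3 = false.
But (p3) is also a unit clause — contradiction.
Neither p2 = true nor p2 = false works.
That branch fails; take p4 = false instead.
Try p2 = false.
The clause (NOT p3) is unit, so p3 = false.
But (p3) is also a unit clause — contradiction.
That branch fails; take p2 = true instead.
The clause (p3) is unit, so p3 = true.
The clause (p1) is unit, so p1 = true.
But (NOT p1) is also a unit clause — contradiction.
Neither p2 = true nor p2 = false works.
Neither p4 = true nor p4 = false works.
No assignment satisfies every clause.

No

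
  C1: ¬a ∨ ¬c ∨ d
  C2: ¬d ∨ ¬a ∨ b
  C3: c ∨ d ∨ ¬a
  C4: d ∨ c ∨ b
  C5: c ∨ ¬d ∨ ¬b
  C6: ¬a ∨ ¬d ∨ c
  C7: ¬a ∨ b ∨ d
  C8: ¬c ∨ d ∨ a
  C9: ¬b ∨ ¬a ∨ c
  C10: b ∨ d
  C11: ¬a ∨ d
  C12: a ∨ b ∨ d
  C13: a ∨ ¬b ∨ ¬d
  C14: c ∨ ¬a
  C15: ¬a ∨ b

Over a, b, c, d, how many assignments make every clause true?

There are 2^4 = 16 truth assignments over (a, b, c, d).
Check each against the 15 clauses (columns in the order a, b, c, d):
  F F F F  ✗ fails (d ∨ c ∨ b)
  F F F T  ✓ satisfies all
  F F T F  ✗ fails (¬c ∨ d ∨ a)
  F F T T  ✓ satisfies all
  F T F F  ✓ satisfies all
  F T F T  ✗ fails (c ∨ ¬d ∨ ¬b)
  F T T F  ✗ fails (¬c ∨ d ∨ a)
  F T T T  ✗ fails (a ∨ ¬b ∨ ¬d)
  T F F F  ✗ fails (c ∨ d ∨ ¬a)
  T F F T  ✗ fails (¬d ∨ ¬a ∨ b)
  T F T F  ✗ fails (¬a ∨ ¬c ∨ d)
  T F T T  ✗ fails (¬d ∨ ¬a ∨ b)
  T T F F  ✗ fails (c ∨ d ∨ ¬a)
  T T F T  ✗ fails (c ∨ ¬d ∨ ¬b)
  T T T F  ✗ fails (¬a ∨ ¬c ∨ d)
  T T T T  ✓ satisfies all
4 of the 16 rows are models.

4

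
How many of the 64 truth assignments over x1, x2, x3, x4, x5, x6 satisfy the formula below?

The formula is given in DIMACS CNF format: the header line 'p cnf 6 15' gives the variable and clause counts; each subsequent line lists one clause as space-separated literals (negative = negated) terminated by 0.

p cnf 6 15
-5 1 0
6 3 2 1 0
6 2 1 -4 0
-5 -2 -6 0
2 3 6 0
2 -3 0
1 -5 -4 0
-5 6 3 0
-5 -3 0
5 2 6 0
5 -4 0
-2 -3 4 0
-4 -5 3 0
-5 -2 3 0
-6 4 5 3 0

3

There are 2^6 = 64 truth assignments over (x1, x2, x3, x4, x5, x6).
Split on x4. With x4 = True, the clauses containing x4 are satisfied and ¬x4 drops from the rest; 0 of the 2^5 = 32 assignments to the other variables satisfy what remains.
With x4 = False, by the same count on the reduced clause set, 3 assignments work.
Total: 0 + 3 = 3.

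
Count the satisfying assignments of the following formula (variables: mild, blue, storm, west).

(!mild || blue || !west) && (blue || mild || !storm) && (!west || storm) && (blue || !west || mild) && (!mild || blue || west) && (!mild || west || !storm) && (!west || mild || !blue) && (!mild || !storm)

There are 2^4 = 16 truth assignments over (mild, blue, storm, west).
Check each against the 8 clauses (columns in the order mild, blue, storm, west):
  F F F F  ✓ satisfies all
  F F F T  ✗ fails (!west || storm)
  F F T F  ✗ fails (blue || mild || !storm)
  F F T T  ✗ fails (blue || mild || !storm)
  F T F F  ✓ satisfies all
  F T F T  ✗ fails (!west || storm)
  F T T F  ✓ satisfies all
  F T T T  ✗ fails (!west || mild || !blue)
  T F F F  ✗ fails (!mild || blue || west)
  T F F T  ✗ fails (!mild || blue || !west)
  T F T F  ✗ fails (!mild || blue || west)
  T F T T  ✗ fails (!mild || blue || !west)
  T T F F  ✓ satisfies all
  T T F T  ✗ fails (!west || storm)
  T T T F  ✗ fails (!mild || west || !storm)
  T T T T  ✗ fails (!mild || !storm)
4 of the 16 rows are models.

4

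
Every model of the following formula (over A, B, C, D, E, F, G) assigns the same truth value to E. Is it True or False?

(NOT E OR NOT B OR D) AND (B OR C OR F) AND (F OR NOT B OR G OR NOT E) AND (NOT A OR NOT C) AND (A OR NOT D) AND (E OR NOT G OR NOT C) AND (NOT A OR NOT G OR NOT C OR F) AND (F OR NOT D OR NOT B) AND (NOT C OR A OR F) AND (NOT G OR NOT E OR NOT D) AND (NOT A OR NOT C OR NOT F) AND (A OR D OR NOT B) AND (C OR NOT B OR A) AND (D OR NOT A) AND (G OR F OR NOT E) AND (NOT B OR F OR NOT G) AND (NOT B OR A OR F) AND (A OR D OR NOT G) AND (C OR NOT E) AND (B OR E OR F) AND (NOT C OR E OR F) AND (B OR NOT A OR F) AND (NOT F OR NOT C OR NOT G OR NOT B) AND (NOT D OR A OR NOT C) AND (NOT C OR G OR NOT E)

False

Suppose E = true.
Unit clause (C) forces C = true.
Unit clause (NOT A) forces A = false.
Unit clause (NOT D) forces D = false.
Unit clause (NOT B) forces B = false.
Unit clause (F) forces F = true.
Unit clause (NOT G) forces G = false.
Now (G) is unsatisfied and unit — conflict.
So every satisfying assignment has E = False.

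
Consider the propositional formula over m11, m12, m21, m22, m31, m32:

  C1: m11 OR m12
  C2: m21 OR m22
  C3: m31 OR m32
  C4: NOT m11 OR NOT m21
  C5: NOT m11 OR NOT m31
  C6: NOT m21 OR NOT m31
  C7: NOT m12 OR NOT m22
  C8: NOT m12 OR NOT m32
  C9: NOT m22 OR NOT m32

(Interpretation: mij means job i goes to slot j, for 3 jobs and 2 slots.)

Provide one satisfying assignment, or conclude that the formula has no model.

Branch on m11: set m11 = true.
From the singleton clause (NOT m21), m21 = false.
From the singleton clause (m22), m22 = true.
From the singleton clause (NOT m31), m31 = false.
From the singleton clause (m32), m32 = true.
Now (NOT m32) is unsatisfied and unit — conflict.
So m11 must be the other value — set m11 = false.
From the singleton clause (m12), m12 = true.
From the singleton clause (NOT m22), m22 = false.
From the singleton clause (m21), m21 = true.
From the singleton clause (NOT m31), m31 = false.
From the singleton clause (m32), m32 = true.
Now (NOT m32) is unsatisfied and unit — conflict.
Neither m11 = true nor m11 = false works.

UNSATISFIABLE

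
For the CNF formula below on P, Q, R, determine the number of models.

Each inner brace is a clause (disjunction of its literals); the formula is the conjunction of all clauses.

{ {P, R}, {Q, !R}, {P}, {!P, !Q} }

1

There are 2^3 = 8 truth assignments over (P, Q, R).
Check each against the 4 clauses (columns in the order P, Q, R):
  F F F  ✗ fails (P || R)
  F F T  ✗ fails (Q || !R)
  F T F  ✗ fails (P || R)
  F T T  ✗ fails (P)
  T F F  ✓ satisfies all
  T F T  ✗ fails (Q || !R)
  T T F  ✗ fails (!P || !Q)
  T T T  ✗ fails (!P || !Q)
1 of the 8 rows is a model.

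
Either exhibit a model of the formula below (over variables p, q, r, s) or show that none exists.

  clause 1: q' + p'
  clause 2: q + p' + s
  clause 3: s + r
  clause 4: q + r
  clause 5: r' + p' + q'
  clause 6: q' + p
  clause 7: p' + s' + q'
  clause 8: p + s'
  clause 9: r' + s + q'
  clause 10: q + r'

UNSATISFIABLE

Branch on q: set q = 0.
Unit clause (r) forces r = 1.
Now (r') is unsatisfied and unit — conflict.
Backtrack on q: now try q = 1.
Unit clause (p') forces p = 0.
Now (p) is unsatisfied and unit — conflict.
Either choice for q ends in contradiction.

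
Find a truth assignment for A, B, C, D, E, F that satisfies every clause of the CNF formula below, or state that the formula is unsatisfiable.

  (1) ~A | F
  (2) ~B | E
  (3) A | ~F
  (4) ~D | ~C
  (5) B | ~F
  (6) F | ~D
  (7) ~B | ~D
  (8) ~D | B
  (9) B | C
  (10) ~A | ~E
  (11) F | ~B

A=0, B=0, C=1, D=0, E=0, F=0

Try A = 0.
(~F) alone gives F = 0.
(~D) alone gives D = 0.
(~B) alone gives B = 0.
(C) alone gives C = 1.
No clause remains; E is free.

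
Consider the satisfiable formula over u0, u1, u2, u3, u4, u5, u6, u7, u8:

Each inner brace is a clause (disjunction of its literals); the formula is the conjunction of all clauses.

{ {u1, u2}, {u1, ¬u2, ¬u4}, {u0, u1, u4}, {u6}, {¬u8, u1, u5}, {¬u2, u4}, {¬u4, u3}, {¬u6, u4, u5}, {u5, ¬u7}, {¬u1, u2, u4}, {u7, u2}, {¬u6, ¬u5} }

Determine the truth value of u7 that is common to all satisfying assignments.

False

Suppose u7 = True.
The clause (u6) is unit, so u6 = True.
The clause (u5) is unit, so u5 = True.
Now (¬u5) is unsatisfied and unit — conflict.
So every satisfying assignment has u7 = False.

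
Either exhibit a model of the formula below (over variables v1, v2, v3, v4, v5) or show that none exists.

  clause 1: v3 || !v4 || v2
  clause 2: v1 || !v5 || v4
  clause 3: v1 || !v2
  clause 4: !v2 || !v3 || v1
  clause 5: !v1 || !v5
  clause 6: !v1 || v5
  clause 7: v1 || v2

UNSATISFIABLE

Suppose v1 = true.
(!v5) alone gives v5 = false.
That conflicts with the unit clause (v5).
Undo v1 and try v1 = false.
(!v2) alone gives v2 = false.
That conflicts with the unit clause (v2).
Neither v1 = true nor v1 = false works.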